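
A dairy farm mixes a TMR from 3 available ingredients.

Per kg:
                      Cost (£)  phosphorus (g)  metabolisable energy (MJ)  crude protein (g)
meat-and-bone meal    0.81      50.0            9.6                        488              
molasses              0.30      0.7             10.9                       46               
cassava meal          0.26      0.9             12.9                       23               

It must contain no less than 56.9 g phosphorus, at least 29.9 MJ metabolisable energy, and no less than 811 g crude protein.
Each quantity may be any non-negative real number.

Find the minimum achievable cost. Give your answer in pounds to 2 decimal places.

Let x1 = kg of meat-and-bone meal, x2 = kg of molasses, x3 = kg of cassava meal.
Minimize 0.81x1 + 0.3x2 + 0.26x3 s.t.:
  50x1 + 0.7x2 + 0.9x3 ≥ 56.9   (phosphorus)
  9.6x1 + 10.9x2 + 12.9x3 ≥ 29.9   (metabolisable energy)
  488x1 + 46x2 + 23x3 ≥ 811   (crude protein)
  x1, x2, x3 ≥ 0.
At the optimum only meat-and-bone meal, cassava meal are positive (molasses = 0). Binding constraints: metabolisable energy and crude protein.
So meat-and-bone meal = 1.609 kg, cassava meal = 1.12 kg.
Total cost: 0.81·1.609 + 0.26·1.12 = 1.5945.

£1.59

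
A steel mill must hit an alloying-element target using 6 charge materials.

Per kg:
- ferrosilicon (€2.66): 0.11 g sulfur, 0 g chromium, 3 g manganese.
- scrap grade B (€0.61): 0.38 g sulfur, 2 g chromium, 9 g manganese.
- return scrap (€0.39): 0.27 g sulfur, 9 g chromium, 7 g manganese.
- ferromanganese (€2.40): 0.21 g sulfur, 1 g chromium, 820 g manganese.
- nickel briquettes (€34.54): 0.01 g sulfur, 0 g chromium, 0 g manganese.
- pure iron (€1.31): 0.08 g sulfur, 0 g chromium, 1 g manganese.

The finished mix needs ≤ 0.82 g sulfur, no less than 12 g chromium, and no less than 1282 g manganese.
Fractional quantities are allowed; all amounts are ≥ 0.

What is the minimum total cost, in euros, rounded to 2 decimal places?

This is a linear program. Let x1 = kg of ferrosilicon, x2 = kg of scrap grade B, x3 = kg of return scrap, x4 = kg of ferromanganese, x5 = kg of nickel briquettes, x6 = kg of pure iron.
Minimize 2.66x1 + 0.61x2 + 0.39x3 + 2.4x4 + 34.54x5 + 1.31x6 with:
  0.11x1 + 0.38x2 + 0.27x3 + 0.21x4 + 0.01x5 + 0.08x6 ≤ 0.82   (sulfur)
  2x2 + 9x3 + 1x4 ≥ 12   (chromium)
  3x1 + 9x2 + 7x3 + 820x4 + 1x6 ≥ 1282   (manganese)
  x1, x2, x3, x4, x5, x6 ≥ 0.
The optimal basis is {return scrap, ferromanganese}; ferrosilicon, scrap grade B, nickel briquettes, pure iron drop out. Binding constraints: chromium and manganese.
That vertex is x3 = 1.161, x4 = 1.554.
Total cost: 0.39·1.161 + 2.4·1.554 = 4.1824.

€4.18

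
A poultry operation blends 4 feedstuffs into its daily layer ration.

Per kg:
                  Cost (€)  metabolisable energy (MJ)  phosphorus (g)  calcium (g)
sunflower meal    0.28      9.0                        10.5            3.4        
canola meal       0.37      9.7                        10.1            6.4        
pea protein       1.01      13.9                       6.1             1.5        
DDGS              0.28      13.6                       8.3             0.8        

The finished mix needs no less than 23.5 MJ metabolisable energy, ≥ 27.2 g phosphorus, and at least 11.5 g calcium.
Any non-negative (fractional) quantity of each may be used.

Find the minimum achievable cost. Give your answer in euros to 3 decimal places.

€0.812

Let x1 = kg of sunflower meal, x2 = kg of canola meal, x3 = kg of pea protein, x4 = kg of DDGS.
Minimise 0.28x1 + 0.37x2 + 1.01x3 + 0.28x4 with:
  9x1 + 9.7x2 + 13.9x3 + 13.6x4 ≥ 23.5   (metabolisable energy)
  10.5x1 + 10.1x2 + 6.1x3 + 8.3x4 ≥ 27.2   (phosphorus)
  3.4x1 + 6.4x2 + 1.5x3 + 0.8x4 ≥ 11.5   (calcium)
  x1, x2, x3, x4 ≥ 0.
The optimal basis is {sunflower meal, canola meal}; pea protein, DDGS drop out. There the phosphorus and calcium constraints are tight.
That vertex is x1 = 1.763, x2 = 0.8603.
Total cost: 0.28·1.763 + 0.37·0.8603 = 0.81195.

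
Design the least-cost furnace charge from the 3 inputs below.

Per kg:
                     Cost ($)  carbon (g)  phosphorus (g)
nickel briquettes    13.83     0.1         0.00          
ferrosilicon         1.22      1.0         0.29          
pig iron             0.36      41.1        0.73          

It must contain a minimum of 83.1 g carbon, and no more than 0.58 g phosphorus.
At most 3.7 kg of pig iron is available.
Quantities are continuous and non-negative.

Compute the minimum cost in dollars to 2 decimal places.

$6976.86

Let x1 = kg of nickel briquettes, x2 = kg of ferrosilicon, x3 = kg of pig iron.
min 13.83x1 + 1.22x2 + 0.36x3 s.t.:
  0.1x1 + 1x2 + 41.1x3 ≥ 83.1   (carbon)
  0.29x2 + 0.73x3 ≤ 0.58   (phosphorus)
  x3 ≤ 3.7
  x1, x2, x3 ≥ 0.
At the optimum only nickel briquettes, pig iron are positive (ferrosilicon = 0). There the carbon and phosphorus constraints are tight.
So nickel briquettes = 504.452 kg, pig iron = 0.794521 kg.
Total cost: 13.83·504.452 + 0.36·0.794521 = 6976.8572.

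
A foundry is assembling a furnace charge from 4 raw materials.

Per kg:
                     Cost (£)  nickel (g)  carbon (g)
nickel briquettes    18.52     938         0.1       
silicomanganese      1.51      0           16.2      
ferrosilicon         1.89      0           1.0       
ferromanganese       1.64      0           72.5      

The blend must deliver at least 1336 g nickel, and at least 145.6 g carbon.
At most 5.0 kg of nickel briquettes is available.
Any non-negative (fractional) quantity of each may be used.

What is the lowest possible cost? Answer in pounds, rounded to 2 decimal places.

£29.67

Treat it as an LP. Let x1 = kg of nickel briquettes, x2 = kg of silicomanganese, x3 = kg of ferrosilicon, x4 = kg of ferromanganese.
min 18.52x1 + 1.51x2 + 1.89x3 + 1.64x4 subject to:
  938x1 ≥ 1336   (nickel)
  0.1x1 + 16.2x2 + 1x3 + 72.5x4 ≥ 145.6   (carbon)
  x1 ≤ 5
  x1, x2, x3, x4 ≥ 0.
The minimum-cost mix takes nothing from silicomanganese, ferrosilicon — only nickel briquettes, ferromanganese. Binding constraints: nickel and carbon.
Optimal quantities: nickel briquettes = 1.4243 kg, ferromanganese = 2.0063 kg.
Total cost: 18.52·1.4243 + 1.64·2.0063 = 29.6684.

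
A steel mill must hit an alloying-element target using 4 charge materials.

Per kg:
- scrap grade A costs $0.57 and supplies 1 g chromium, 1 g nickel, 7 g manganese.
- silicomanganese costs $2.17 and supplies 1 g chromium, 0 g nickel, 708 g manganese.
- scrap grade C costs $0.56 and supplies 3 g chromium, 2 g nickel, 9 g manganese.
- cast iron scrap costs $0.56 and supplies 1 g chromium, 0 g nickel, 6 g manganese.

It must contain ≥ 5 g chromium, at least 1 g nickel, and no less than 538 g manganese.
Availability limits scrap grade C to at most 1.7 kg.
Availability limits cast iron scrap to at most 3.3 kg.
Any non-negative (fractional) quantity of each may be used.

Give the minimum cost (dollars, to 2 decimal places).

Let x1 = kg of scrap grade A, x2 = kg of silicomanganese, x3 = kg of scrap grade C, x4 = kg of cast iron scrap.
Minimise 0.57x1 + 2.17x2 + 0.56x3 + 0.56x4 s.t.:
  1x1 + 1x2 + 3x3 + 1x4 ≥ 5   (chromium)
  1x1 + 2x3 ≥ 1   (nickel)
  7x1 + 708x2 + 9x3 + 6x4 ≥ 538   (manganese)
  x3 ≤ 1.7
  x4 ≤ 3.3
  x1, x2, x3, x4 ≥ 0.
The optimal basis is {silicomanganese, scrap grade C}; scrap grade A, cast iron scrap drop out. Binding constraints: chromium and manganese.
That vertex is x2 = 0.7418, x3 = 1.419.
Total cost: 2.17·0.7418 + 0.56·1.419 = 2.4043.

$2.40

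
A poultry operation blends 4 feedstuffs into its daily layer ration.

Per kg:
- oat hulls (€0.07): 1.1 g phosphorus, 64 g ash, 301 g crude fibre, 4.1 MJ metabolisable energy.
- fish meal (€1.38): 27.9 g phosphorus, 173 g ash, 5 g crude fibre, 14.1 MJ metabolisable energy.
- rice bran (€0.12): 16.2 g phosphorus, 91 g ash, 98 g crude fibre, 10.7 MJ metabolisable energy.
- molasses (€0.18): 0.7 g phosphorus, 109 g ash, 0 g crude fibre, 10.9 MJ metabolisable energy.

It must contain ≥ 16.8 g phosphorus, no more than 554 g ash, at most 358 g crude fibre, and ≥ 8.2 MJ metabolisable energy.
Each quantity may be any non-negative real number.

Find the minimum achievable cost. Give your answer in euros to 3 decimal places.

Treat it as an LP. Let x1 = kg of oat hulls, x2 = kg of fish meal, x3 = kg of rice bran, x4 = kg of molasses.
Minimise 0.07x1 + 1.38x2 + 0.12x3 + 0.18x4 with:
  1.1x1 + 27.9x2 + 16.2x3 + 0.7x4 ≥ 16.8   (phosphorus)
  64x1 + 173x2 + 91x3 + 109x4 ≤ 554   (ash)
  301x1 + 5x2 + 98x3 ≤ 358   (crude fibre)
  4.1x1 + 14.1x2 + 10.7x3 + 10.9x4 ≥ 8.2   (metabolisable energy)
  x1, x2, x3, x4 ≥ 0.
At the optimum only rice bran is positive (oat hulls, fish meal, molasses = 0). There the phosphorus constraint is tight.
So rice bran = 1.037 kg.
Hence cost = 0.12·1.037 = €0.12444.

€0.124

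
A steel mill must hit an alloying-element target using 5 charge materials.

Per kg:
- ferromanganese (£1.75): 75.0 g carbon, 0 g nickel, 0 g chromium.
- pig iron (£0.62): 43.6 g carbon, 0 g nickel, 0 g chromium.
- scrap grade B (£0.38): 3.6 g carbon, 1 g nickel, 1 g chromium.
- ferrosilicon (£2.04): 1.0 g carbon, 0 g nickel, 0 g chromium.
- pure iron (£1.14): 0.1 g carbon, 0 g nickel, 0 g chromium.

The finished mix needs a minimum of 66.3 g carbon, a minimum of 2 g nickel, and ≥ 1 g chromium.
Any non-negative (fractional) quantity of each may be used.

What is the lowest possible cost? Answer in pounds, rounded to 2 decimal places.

£1.60

Let x1 = kg of ferromanganese, x2 = kg of pig iron, x3 = kg of scrap grade B, x4 = kg of ferrosilicon, x5 = kg of pure iron.
Minimize 1.75x1 + 0.62x2 + 0.38x3 + 2.04x4 + 1.14x5 with:
  75x1 + 43.6x2 + 3.6x3 + 1x4 + 0.1x5 ≥ 66.3   (carbon)
  1x3 ≥ 2   (nickel)
  1x3 ≥ 1   (chromium)
  x1, x2, x3, x4, x5 ≥ 0.
At the optimum only pig iron, scrap grade B are positive (ferromanganese, ferrosilicon, pure iron = 0). There the carbon and nickel constraints are tight.
So pig iron = 1.356 kg, scrap grade B = 2 kg.
Cost = 0.62·1.356 + 0.38·2 = 1.6007.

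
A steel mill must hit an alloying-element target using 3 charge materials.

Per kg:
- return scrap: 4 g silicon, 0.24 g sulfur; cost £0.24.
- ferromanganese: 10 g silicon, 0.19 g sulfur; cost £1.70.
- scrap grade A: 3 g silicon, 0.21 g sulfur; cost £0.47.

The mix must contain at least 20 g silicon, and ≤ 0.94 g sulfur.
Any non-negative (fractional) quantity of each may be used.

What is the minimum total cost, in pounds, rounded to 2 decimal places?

Let x1 = kg of return scrap, x2 = kg of ferromanganese, x3 = kg of scrap grade A.
Minimise 0.24x1 + 1.7x2 + 0.47x3 subject to:
  4x1 + 10x2 + 3x3 ≥ 20   (silicon)
  0.24x1 + 0.19x2 + 0.21x3 ≤ 0.94   (sulfur)
  x1, x2, x3 ≥ 0.
The optimal basis is {return scrap, ferromanganese}; scrap grade A drops out. The silicon and sulfur requirements are met with equality.
So return scrap = 3.415 kg, ferromanganese = 0.6341 kg.
Objective = 0.24·3.415 + 1.7·0.6341 = 1.8976.

£1.90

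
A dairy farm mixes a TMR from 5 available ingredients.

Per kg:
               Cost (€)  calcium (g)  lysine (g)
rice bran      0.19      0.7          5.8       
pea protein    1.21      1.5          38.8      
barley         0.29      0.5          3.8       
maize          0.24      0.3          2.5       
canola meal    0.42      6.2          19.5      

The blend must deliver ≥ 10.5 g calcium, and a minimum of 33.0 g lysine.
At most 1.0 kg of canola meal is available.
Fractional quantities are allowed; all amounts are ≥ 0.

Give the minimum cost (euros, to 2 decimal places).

Treat it as an LP. Let x1 = kg of rice bran, x2 = kg of pea protein, x3 = kg of barley, x4 = kg of maize, x5 = kg of canola meal.
Minimize 0.19x1 + 1.21x2 + 0.29x3 + 0.24x4 + 0.42x5 s.t.:
  0.7x1 + 1.5x2 + 0.5x3 + 0.3x4 + 6.2x5 ≥ 10.5   (calcium)
  5.8x1 + 38.8x2 + 3.8x3 + 2.5x4 + 19.5x5 ≥ 33   (lysine)
  x5 ≤ 1
  x1, x2, x3, x4, x5 ≥ 0.
At the optimum only rice bran, canola meal are positive (pea protein, barley, maize = 0). Binding constraints: calcium and the canola meal cap.
So rice bran = 6.143 kg, canola meal = 1 kg.
Hence cost = 0.19·6.143 + 0.42·1 = €1.5872.

€1.59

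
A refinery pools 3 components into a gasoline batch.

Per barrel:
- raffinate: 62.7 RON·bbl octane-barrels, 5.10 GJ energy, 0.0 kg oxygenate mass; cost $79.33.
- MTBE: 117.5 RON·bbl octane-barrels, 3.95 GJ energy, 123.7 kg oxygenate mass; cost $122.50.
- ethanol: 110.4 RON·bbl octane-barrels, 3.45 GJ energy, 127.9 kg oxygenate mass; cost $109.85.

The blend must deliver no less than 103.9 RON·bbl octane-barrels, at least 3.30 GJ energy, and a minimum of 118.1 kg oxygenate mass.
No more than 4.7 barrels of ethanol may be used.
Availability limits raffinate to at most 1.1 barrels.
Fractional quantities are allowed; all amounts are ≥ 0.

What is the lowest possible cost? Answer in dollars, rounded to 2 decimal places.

$103.67

This is a linear program. Let x1 = barrels of raffinate, x2 = barrels of MTBE, x3 = barrels of ethanol.
min 79.33x1 + 122.5x2 + 109.85x3 with:
  62.7x1 + 117.5x2 + 110.4x3 ≥ 103.9   (octane-barrels)
  5.1x1 + 3.95x2 + 3.45x3 ≥ 3.3   (energy)
  123.7x2 + 127.9x3 ≥ 118.1   (oxygenate mass)
  x3 ≤ 4.7
  x1 ≤ 1.1
  x1, x2, x3 ≥ 0.
The cheapest feasible vertex uses only raffinate, ethanol; MTBE is not used. The octane-barrels and energy requirements are met with equality.
Solving gives x1 = 0.01692, x3 = 0.9315.
Cost = 79.33·0.01692 + 109.85·0.9315 = 103.6675.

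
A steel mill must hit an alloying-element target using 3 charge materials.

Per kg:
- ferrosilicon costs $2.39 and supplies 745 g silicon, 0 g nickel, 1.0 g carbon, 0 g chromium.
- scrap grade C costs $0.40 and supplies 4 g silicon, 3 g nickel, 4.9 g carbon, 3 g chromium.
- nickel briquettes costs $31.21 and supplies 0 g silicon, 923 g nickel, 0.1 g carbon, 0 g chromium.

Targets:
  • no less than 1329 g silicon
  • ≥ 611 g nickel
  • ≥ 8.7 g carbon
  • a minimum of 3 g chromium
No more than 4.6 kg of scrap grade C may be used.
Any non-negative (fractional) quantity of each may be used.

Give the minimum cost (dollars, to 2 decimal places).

Set it up as a linear program. Let x1 = kg of ferrosilicon, x2 = kg of scrap grade C, x3 = kg of nickel briquettes.
Minimize 2.39x1 + 0.4x2 + 31.21x3 subject to:
  745x1 + 4x2 ≥ 1329   (silicon)
  3x2 + 923x3 ≥ 611   (nickel)
  1x1 + 4.9x2 + 0.1x3 ≥ 8.7   (carbon)
  3x2 ≥ 3   (chromium)
  x2 ≤ 4.6
  x1, x2, x3 ≥ 0.
The optimal mix uses every input. There the silicon, nickel, carbon constraints are tight.
So ferrosilicon = 1.776 kg, scrap grade C = 1.4 kg, nickel briquettes = 0.6574 kg.
Total cost: 2.39·1.776 + 0.4·1.4 + 31.21·0.6574 = 25.3221.

$25.32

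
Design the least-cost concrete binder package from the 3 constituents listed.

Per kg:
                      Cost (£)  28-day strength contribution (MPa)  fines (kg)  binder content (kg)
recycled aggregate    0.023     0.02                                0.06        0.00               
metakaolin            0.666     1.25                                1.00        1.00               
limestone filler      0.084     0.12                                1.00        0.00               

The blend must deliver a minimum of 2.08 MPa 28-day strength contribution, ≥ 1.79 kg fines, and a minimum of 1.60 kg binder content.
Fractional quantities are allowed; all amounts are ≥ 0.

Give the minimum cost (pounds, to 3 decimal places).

£1.111

Let x1 = kg of recycled aggregate, x2 = kg of metakaolin, x3 = kg of limestone filler.
min 0.023x1 + 0.666x2 + 0.084x3 with:
  0.02x1 + 1.25x2 + 0.12x3 ≥ 2.08   (28-day strength contribution)
  0.06x1 + 1x2 + 1x3 ≥ 1.79   (fines)
  1x2 ≥ 1.6   (binder content)
  x1, x2, x3 ≥ 0.
At the optimum only metakaolin, limestone filler are positive (recycled aggregate = 0). The 28-day strength contribution and fines requirements are met with equality.
Solving gives x2 = 1.651, x3 = 0.1394.
Cost = 0.666·1.651 + 0.084·0.1394 = 1.11128.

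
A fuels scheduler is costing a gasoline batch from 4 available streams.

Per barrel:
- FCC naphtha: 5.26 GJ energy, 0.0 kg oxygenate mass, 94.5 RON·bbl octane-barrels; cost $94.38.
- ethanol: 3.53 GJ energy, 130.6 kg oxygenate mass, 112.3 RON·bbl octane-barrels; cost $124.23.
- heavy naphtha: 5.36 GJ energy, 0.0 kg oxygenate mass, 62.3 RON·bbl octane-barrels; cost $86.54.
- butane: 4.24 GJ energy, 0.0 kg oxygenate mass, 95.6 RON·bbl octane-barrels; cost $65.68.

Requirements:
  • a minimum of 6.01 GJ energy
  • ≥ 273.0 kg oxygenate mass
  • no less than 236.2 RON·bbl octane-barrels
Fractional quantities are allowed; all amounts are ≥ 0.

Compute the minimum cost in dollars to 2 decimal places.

This is a linear program. Let x1 = barrels of FCC naphtha, x2 = barrels of ethanol, x3 = barrels of heavy naphtha, x4 = barrels of butane.
min 94.38x1 + 124.23x2 + 86.54x3 + 65.68x4 with:
  5.26x1 + 3.53x2 + 5.36x3 + 4.24x4 ≥ 6.01   (energy)
  130.6x2 ≥ 273   (oxygenate mass)
  94.5x1 + 112.3x2 + 62.3x3 + 95.6x4 ≥ 236.2   (octane-barrels)
  x1, x2, x3, x4 ≥ 0.
The optimal basis is {ethanol, butane}; FCC naphtha, heavy naphtha drop out. Binding constraints: oxygenate mass and octane-barrels.
So ethanol = 2.09035 barrels, butane = 0.0152034 barrels.
Hence cost = 124.23·2.09035 + 65.68·0.0152034 = $260.6827.

$260.68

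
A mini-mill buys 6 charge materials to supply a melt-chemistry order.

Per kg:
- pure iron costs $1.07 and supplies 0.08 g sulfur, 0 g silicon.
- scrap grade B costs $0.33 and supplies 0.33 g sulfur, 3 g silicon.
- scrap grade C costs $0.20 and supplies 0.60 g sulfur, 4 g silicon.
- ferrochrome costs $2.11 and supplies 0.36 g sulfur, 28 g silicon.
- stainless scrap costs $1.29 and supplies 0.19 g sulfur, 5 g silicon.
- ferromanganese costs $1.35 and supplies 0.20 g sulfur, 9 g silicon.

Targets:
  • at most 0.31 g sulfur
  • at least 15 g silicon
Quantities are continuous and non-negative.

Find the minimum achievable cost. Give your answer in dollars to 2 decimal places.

$1.11

This is a linear program. Let x1 = kg of pure iron, x2 = kg of scrap grade B, x3 = kg of scrap grade C, x4 = kg of ferrochrome, x5 = kg of stainless scrap, x6 = kg of ferromanganese.
min 1.07x1 + 0.33x2 + 0.2x3 + 2.11x4 + 1.29x5 + 1.35x6 with:
  0.08x1 + 0.33x2 + 0.6x3 + 0.36x4 + 0.19x5 + 0.2x6 ≤ 0.31   (sulfur)
  3x2 + 4x3 + 28x4 + 5x5 + 9x6 ≥ 15   (silicon)
  x1, x2, x3, x4, x5, x6 ≥ 0.
The optimal basis is {scrap grade C, ferrochrome}; pure iron, scrap grade B, stainless scrap, ferromanganese drop out. Binding constraints: sulfur and silicon.
Solving gives x3 = 0.2135, x4 = 0.5052.
Total cost: 0.2·0.2135 + 2.11·0.5052 = 1.1087.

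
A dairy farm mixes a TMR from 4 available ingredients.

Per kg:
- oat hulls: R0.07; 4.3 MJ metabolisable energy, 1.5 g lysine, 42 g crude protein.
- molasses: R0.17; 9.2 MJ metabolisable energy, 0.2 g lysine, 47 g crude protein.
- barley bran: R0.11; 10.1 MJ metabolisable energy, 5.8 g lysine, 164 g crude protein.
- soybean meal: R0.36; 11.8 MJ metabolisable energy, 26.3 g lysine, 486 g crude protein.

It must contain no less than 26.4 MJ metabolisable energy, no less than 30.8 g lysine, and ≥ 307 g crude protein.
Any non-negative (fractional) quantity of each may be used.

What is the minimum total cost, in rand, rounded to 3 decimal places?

R0.473

Set it up as a linear program. Let x1 = kg of oat hulls, x2 = kg of molasses, x3 = kg of barley bran, x4 = kg of soybean meal.
Minimize 0.07x1 + 0.17x2 + 0.11x3 + 0.36x4 with:
  4.3x1 + 9.2x2 + 10.1x3 + 11.8x4 ≥ 26.4   (metabolisable energy)
  1.5x1 + 0.2x2 + 5.8x3 + 26.3x4 ≥ 30.8   (lysine)
  42x1 + 47x2 + 164x3 + 486x4 ≥ 307   (crude protein)
  x1, x2, x3, x4 ≥ 0.
At the optimum only barley bran, soybean meal are positive (oat hulls, molasses = 0). Binding constraints: metabolisable energy and lysine.
Solving gives x3 = 1.678, x4 = 0.8011.
Hence cost = 0.11·1.678 + 0.36·0.8011 = R0.47298.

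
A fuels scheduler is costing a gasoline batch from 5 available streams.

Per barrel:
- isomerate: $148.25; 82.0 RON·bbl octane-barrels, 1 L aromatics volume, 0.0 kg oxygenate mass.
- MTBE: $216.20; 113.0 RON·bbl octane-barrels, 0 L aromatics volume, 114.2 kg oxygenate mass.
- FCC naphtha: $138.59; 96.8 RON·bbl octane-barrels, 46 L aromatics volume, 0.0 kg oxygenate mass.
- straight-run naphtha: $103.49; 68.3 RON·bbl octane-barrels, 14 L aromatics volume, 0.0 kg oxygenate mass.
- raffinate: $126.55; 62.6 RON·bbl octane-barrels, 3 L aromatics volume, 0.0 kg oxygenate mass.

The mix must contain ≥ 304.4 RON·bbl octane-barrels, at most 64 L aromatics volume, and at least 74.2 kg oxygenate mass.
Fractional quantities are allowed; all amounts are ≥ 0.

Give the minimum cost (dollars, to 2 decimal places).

$485.31

Set it up as a linear program. Let x1 = barrels of isomerate, x2 = barrels of MTBE, x3 = barrels of FCC naphtha, x4 = barrels of straight-run naphtha, x5 = barrels of raffinate.
Minimize 148.25x1 + 216.2x2 + 138.59x3 + 103.49x4 + 126.55x5 subject to:
  82x1 + 113x2 + 96.8x3 + 68.3x4 + 62.6x5 ≥ 304.4   (octane-barrels)
  1x1 + 46x3 + 14x4 + 3x5 ≤ 64   (aromatics volume)
  114.2x2 ≥ 74.2   (oxygenate mass)
  x1, x2, x3, x4, x5 ≥ 0.
The minimum-cost mix takes nothing from isomerate, raffinate — only MTBE, FCC naphtha, straight-run naphtha. There the octane-barrels, aromatics volume, oxygenate mass constraints are tight.
So MTBE = 0.64974 barrels, FCC naphtha = 0.63668 barrels, straight-run naphtha = 2.4795 barrels.
Objective = 216.2·0.64974 + 138.59·0.63668 + 103.49·2.4795 = 485.3147.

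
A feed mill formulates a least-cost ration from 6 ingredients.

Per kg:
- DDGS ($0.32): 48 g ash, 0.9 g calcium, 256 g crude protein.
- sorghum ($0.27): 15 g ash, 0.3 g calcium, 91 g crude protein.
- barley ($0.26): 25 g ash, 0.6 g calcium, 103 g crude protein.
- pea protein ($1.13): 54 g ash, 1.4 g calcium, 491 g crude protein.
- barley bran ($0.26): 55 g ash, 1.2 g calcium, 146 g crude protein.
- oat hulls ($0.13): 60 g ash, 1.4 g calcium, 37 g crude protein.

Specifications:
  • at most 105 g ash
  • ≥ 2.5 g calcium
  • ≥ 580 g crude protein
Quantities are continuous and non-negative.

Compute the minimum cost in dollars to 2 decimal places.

This is a linear program. Let x1 = kg of DDGS, x2 = kg of sorghum, x3 = kg of barley, x4 = kg of pea protein, x5 = kg of barley bran, x6 = kg of oat hulls.
Minimise 0.32x1 + 0.27x2 + 0.26x3 + 1.13x4 + 0.26x5 + 0.13x6 with:
  48x1 + 15x2 + 25x3 + 54x4 + 55x5 + 60x6 ≤ 105   (ash)
  0.9x1 + 0.3x2 + 0.6x3 + 1.4x4 + 1.2x5 + 1.4x6 ≥ 2.5   (calcium)
  256x1 + 91x2 + 103x3 + 491x4 + 146x5 + 37x6 ≥ 580   (crude protein)
  x1, x2, x3, x4, x5, x6 ≥ 0.
The optimal basis is {DDGS, pea protein, oat hulls}; sorghum, barley, barley bran drop out. Binding constraints: ash, calcium, crude protein.
Solving gives x1 = 0.372, x4 = 0.9417, x6 = 0.6048.
Cost = 0.32·0.372 + 1.13·0.9417 + 0.13·0.6048 = 1.2618.

$1.26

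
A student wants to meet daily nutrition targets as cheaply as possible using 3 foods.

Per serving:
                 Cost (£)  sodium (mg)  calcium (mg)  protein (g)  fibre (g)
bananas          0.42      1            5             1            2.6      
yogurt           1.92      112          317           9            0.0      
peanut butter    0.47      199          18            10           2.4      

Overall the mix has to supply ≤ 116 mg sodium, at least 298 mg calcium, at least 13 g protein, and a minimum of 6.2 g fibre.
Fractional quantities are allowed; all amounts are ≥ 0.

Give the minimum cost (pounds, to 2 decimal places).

Let x1 = servings of bananas, x2 = servings of yogurt, x3 = servings of peanut butter.
Minimize 0.42x1 + 1.92x2 + 0.47x3 with:
  1x1 + 112x2 + 199x3 ≤ 116   (sodium)
  5x1 + 317x2 + 18x3 ≥ 298   (calcium)
  1x1 + 9x2 + 10x3 ≥ 13   (protein)
  2.6x1 + 2.4x3 ≥ 6.2   (fibre)
  x1, x2, x3 ≥ 0.
All 3 inputs are positive at the optimum. There the sodium, calcium, protein constraints are tight.
Optimal quantities: bananas = 4.478 servings, yogurt = 0.8653 servings, peanut butter = 0.07343 servings.
Hence cost = 0.42·4.478 + 1.92·0.8653 + 0.47·0.07343 = £3.5766.

£3.58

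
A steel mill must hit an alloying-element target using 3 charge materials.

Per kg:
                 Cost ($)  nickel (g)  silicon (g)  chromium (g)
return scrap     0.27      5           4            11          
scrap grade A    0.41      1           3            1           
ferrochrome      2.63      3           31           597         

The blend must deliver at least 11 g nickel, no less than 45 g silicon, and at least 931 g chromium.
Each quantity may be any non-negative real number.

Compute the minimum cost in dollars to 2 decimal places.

$4.38

Set it up as a linear program. Let x1 = kg of return scrap, x2 = kg of scrap grade A, x3 = kg of ferrochrome.
Minimise 0.27x1 + 0.41x2 + 2.63x3 with:
  5x1 + 1x2 + 3x3 ≥ 11   (nickel)
  4x1 + 3x2 + 31x3 ≥ 45   (silicon)
  11x1 + 1x2 + 597x3 ≥ 931   (chromium)
  x1, x2, x3 ≥ 0.
The optimal basis is {return scrap, ferrochrome}; scrap grade A drops out. There the nickel and chromium constraints are tight.
That vertex is x1 = 1.278, x3 = 1.536.
Total cost: 0.27·1.278 + 2.63·1.536 = 4.3847.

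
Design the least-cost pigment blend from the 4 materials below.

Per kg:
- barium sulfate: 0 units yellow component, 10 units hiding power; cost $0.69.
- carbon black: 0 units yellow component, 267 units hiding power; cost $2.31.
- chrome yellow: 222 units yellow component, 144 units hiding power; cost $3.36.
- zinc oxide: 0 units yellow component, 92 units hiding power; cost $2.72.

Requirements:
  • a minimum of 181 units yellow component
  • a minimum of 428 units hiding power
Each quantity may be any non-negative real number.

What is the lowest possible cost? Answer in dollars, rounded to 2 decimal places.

$5.43

This is a linear program. Let x1 = kg of barium sulfate, x2 = kg of carbon black, x3 = kg of chrome yellow, x4 = kg of zinc oxide.
min 0.69x1 + 2.31x2 + 3.36x3 + 2.72x4 with:
  222x3 ≥ 181   (yellow component)
  10x1 + 267x2 + 144x3 + 92x4 ≥ 428   (hiding power)
  x1, x2, x3, x4 ≥ 0.
At the optimum only carbon black, chrome yellow are positive (barium sulfate, zinc oxide = 0). Binding constraints: yellow component and hiding power.
That vertex is x2 = 1.163, x3 = 0.8153.
Cost = 2.31·1.163 + 3.36·0.8153 = 5.4259.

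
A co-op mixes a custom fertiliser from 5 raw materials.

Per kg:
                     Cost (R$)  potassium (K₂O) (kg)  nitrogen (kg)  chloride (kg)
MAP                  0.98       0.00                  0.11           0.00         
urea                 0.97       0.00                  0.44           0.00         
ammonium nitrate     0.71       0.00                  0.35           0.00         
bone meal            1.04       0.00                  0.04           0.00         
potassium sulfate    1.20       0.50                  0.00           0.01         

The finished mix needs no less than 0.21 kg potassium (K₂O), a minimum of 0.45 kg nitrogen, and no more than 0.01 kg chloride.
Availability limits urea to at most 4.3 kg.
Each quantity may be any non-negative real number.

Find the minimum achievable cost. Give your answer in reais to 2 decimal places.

R$1.42

Set it up as a linear program. Let x1 = kg of MAP, x2 = kg of urea, x3 = kg of ammonium nitrate, x4 = kg of bone meal, x5 = kg of potassium sulfate.
Minimize 0.98x1 + 0.97x2 + 0.71x3 + 1.04x4 + 1.2x5 with:
  0.5x5 ≥ 0.21   (potassium (K₂O))
  0.11x1 + 0.44x2 + 0.35x3 + 0.04x4 ≥ 0.45   (nitrogen)
  0.01x5 ≤ 0.01   (chloride)
  x2 ≤ 4.3
  x1, x2, x3, x4, x5 ≥ 0.
The cheapest feasible vertex uses only ammonium nitrate, potassium sulfate; MAP, urea, bone meal are not used. Binding constraints: potassium (K₂O) and nitrogen.
Solving gives x3 = 1.286, x5 = 0.42.
Cost = 0.71·1.286 + 1.2·0.42 = 1.4171.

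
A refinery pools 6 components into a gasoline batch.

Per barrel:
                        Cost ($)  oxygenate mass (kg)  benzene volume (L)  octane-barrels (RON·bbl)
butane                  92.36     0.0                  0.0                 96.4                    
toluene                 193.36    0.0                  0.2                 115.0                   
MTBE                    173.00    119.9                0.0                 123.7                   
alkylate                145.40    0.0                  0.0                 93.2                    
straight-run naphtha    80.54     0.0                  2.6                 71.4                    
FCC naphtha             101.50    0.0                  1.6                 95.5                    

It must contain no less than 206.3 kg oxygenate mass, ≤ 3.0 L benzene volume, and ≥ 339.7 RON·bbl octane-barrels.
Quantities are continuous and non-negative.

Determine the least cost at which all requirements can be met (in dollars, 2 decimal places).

$419.21

Let x1 = barrels of butane, x2 = barrels of toluene, x3 = barrels of MTBE, x4 = barrels of alkylate, x5 = barrels of straight-run naphtha, x6 = barrels of FCC naphtha.
Minimise 92.36x1 + 193.36x2 + 173x3 + 145.4x4 + 80.54x5 + 101.5x6 s.t.:
  119.9x3 ≥ 206.3   (oxygenate mass)
  0.2x2 + 2.6x5 + 1.6x6 ≤ 3   (benzene volume)
  96.4x1 + 115x2 + 123.7x3 + 93.2x4 + 71.4x5 + 95.5x6 ≥ 339.7   (octane-barrels)
  x1, x2, x3, x4, x5, x6 ≥ 0.
The optimal basis is {butane, MTBE}; toluene, alkylate, straight-run naphtha, FCC naphtha drop out. Binding constraints: oxygenate mass and octane-barrels.
Optimal quantities: butane = 1.316 barrels, MTBE = 1.7206 barrels.
Hence cost = 92.36·1.316 + 173·1.7206 = $419.2096.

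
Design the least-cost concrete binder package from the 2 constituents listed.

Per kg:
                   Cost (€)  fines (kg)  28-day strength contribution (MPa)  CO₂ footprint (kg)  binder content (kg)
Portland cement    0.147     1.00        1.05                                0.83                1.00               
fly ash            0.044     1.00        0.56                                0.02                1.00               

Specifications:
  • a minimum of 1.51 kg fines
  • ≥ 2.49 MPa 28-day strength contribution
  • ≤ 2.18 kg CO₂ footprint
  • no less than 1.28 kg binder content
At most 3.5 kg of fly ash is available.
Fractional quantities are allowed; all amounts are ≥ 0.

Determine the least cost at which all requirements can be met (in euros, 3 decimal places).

Set it up as a linear program. Let x1 = kg of Portland cement, x2 = kg of fly ash.
Minimise 0.147x1 + 0.044x2 with:
  1x1 + 1x2 ≥ 1.51   (fines)
  1.05x1 + 0.56x2 ≥ 2.49   (28-day strength contribution)
  0.83x1 + 0.02x2 ≤ 2.18   (CO₂ footprint)
  1x1 + 1x2 ≥ 1.28   (binder content)
  x2 ≤ 3.5
  x1, x2 ≥ 0.
Both inputs are positive at the optimum. Binding constraints: 28-day strength contribution and the fly ash cap.
That vertex is x1 = 0.5048, x2 = 3.5.
Objective = 0.147·0.5048 + 0.044·3.5 = 0.22821.

€0.228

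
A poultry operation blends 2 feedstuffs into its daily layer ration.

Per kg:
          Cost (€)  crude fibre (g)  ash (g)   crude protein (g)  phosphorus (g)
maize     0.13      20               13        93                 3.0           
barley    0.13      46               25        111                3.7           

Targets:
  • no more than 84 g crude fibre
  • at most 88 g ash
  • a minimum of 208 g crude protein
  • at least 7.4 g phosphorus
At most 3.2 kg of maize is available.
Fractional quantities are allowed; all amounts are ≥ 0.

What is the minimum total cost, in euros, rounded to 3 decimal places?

€0.271

This is a linear program. Let x1 = kg of maize, x2 = kg of barley.
Minimize 0.13x1 + 0.13x2 s.t.:
  20x1 + 46x2 ≤ 84   (crude fibre)
  13x1 + 25x2 ≤ 88   (ash)
  93x1 + 111x2 ≥ 208   (crude protein)
  3x1 + 3.7x2 ≥ 7.4   (phosphorus)
  x1 ≤ 3.2
  x1, x2 ≥ 0.
Both inputs are positive at the optimum. The crude fibre and phosphorus requirements are met with equality.
Solving gives x1 = 0.4625, x2 = 1.625.
Cost = 0.13·0.4625 + 0.13·1.625 = 0.27138.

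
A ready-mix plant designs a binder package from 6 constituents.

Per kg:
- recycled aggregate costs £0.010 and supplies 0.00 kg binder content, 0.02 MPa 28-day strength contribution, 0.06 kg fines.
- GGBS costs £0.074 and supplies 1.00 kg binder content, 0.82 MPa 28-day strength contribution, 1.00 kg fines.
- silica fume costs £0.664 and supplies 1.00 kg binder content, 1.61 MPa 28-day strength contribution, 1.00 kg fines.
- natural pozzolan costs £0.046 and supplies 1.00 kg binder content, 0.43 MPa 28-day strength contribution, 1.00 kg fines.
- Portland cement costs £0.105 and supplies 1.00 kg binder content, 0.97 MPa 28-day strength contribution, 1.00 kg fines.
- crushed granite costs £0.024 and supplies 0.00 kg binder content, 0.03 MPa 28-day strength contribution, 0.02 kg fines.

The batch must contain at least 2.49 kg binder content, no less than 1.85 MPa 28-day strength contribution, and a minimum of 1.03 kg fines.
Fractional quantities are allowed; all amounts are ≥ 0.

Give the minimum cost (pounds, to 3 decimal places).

This is a linear program. Let x1 = kg of recycled aggregate, x2 = kg of GGBS, x3 = kg of silica fume, x4 = kg of natural pozzolan, x5 = kg of Portland cement, x6 = kg of crushed granite.
Minimize 0.01x1 + 0.074x2 + 0.664x3 + 0.046x4 + 0.105x5 + 0.024x6 subject to:
  1x2 + 1x3 + 1x4 + 1x5 ≥ 2.49   (binder content)
  0.02x1 + 0.82x2 + 1.61x3 + 0.43x4 + 0.97x5 + 0.03x6 ≥ 1.85   (28-day strength contribution)
  0.06x1 + 1x2 + 1x3 + 1x4 + 1x5 + 0.02x6 ≥ 1.03   (fines)
  x1, x2, x3, x4, x5, x6 ≥ 0.
The optimal basis is {GGBS, natural pozzolan}; recycled aggregate, silica fume, Portland cement, crushed granite drop out. The binder content and 28-day strength contribution requirements are met with equality.
Solving gives x2 = 1.998, x4 = 0.4918.
Objective = 0.074·1.998 + 0.046·0.4918 = 0.17047.

£0.170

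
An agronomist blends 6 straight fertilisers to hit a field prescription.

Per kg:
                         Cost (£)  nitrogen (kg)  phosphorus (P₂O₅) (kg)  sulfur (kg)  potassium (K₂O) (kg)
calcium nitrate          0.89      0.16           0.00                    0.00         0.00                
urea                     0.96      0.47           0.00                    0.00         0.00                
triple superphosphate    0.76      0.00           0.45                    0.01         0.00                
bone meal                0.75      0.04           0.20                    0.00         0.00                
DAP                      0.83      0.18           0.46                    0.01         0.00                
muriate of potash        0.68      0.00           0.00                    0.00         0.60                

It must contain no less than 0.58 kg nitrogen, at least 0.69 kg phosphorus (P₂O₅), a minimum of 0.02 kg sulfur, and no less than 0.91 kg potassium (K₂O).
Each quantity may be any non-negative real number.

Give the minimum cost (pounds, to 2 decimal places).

£3.14

Let x1 = kg of calcium nitrate, x2 = kg of urea, x3 = kg of triple superphosphate, x4 = kg of bone meal, x5 = kg of DAP, x6 = kg of muriate of potash.
Minimize 0.89x1 + 0.96x2 + 0.76x3 + 0.75x4 + 0.83x5 + 0.68x6 s.t.:
  0.16x1 + 0.47x2 + 0.04x4 + 0.18x5 ≥ 0.58   (nitrogen)
  0.45x3 + 0.2x4 + 0.46x5 ≥ 0.69   (phosphorus (P₂O₅))
  0.01x3 + 0.01x5 ≥ 0.02   (sulfur)
  0.6x6 ≥ 0.91   (potassium (K₂O))
  x1, x2, x3, x4, x5, x6 ≥ 0.
The minimum-cost mix takes nothing from calcium nitrate, triple superphosphate, bone meal — only urea, DAP, muriate of potash. Binding constraints: nitrogen, sulfur, potassium (K₂O).
So urea = 0.4681 kg, DAP = 2 kg, muriate of potash = 1.517 kg.
Total cost: 0.96·0.4681 + 0.83·2 + 0.68·1.517 = 3.1409.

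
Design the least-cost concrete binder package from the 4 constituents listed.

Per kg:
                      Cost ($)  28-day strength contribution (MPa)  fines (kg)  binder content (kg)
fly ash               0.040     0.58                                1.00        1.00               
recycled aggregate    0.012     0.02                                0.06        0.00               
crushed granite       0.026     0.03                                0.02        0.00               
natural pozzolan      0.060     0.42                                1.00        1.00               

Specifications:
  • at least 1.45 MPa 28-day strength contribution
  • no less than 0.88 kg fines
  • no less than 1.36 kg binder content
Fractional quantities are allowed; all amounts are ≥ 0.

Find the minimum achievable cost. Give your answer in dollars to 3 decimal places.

Let x1 = kg of fly ash, x2 = kg of recycled aggregate, x3 = kg of crushed granite, x4 = kg of natural pozzolan.
min 0.04x1 + 0.012x2 + 0.026x3 + 0.06x4 s.t.:
  0.58x1 + 0.02x2 + 0.03x3 + 0.42x4 ≥ 1.45   (28-day strength contribution)
  1x1 + 0.06x2 + 0.02x3 + 1x4 ≥ 0.88   (fines)
  1x1 + 1x4 ≥ 1.36   (binder content)
  x1, x2, x3, x4 ≥ 0.
The cheapest feasible vertex uses only fly ash; recycled aggregate, crushed granite, natural pozzolan are not used. There the 28-day strength contribution constraint is tight.
So fly ash = 2.5 kg.
Hence cost = 0.04·2.5 = $0.10000.

$0.100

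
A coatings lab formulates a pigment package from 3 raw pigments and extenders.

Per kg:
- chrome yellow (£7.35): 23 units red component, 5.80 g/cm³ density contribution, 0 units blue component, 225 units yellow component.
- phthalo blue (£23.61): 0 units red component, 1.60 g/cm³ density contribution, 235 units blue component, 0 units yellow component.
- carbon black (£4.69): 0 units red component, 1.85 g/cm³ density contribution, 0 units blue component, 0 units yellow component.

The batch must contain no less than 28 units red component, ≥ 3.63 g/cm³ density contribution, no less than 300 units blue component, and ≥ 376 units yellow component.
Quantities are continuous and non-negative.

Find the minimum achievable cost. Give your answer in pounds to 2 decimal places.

Let x1 = kg of chrome yellow, x2 = kg of phthalo blue, x3 = kg of carbon black.
min 7.35x1 + 23.61x2 + 4.69x3 subject to:
  23x1 ≥ 28   (red component)
  5.8x1 + 1.6x2 + 1.85x3 ≥ 3.63   (density contribution)
  235x2 ≥ 300   (blue component)
  225x1 ≥ 376   (yellow component)
  x1, x2, x3 ≥ 0.
The cheapest feasible vertex uses only chrome yellow, phthalo blue; carbon black is not used. Binding constraints: blue component and yellow component.
Optimal quantities: chrome yellow = 1.6711 kg, phthalo blue = 1.2766 kg.
Hence cost = 7.35·1.6711 + 23.61·1.2766 = £42.4231.

£42.42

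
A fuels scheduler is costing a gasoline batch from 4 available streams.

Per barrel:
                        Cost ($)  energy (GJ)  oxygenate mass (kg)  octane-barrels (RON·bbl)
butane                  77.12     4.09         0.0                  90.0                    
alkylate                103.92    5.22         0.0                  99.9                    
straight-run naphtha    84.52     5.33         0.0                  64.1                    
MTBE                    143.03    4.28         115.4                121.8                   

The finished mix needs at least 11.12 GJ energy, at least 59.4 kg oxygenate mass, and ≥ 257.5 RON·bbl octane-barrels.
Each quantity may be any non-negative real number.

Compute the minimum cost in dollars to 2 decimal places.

Let x1 = barrels of butane, x2 = barrels of alkylate, x3 = barrels of straight-run naphtha, x4 = barrels of MTBE.
Minimise 77.12x1 + 103.92x2 + 84.52x3 + 143.03x4 with:
  4.09x1 + 5.22x2 + 5.33x3 + 4.28x4 ≥ 11.12   (energy)
  115.4x4 ≥ 59.4   (oxygenate mass)
  90x1 + 99.9x2 + 64.1x3 + 121.8x4 ≥ 257.5   (octane-barrels)
  x1, x2, x3, x4 ≥ 0.
The minimum-cost mix takes nothing from alkylate — only butane, straight-run naphtha, MTBE. Binding constraints: energy, oxygenate mass, octane-barrels.
Solving gives x1 = 2.1456, x3 = 0.026525, x4 = 0.51473.
Hence cost = 77.12·2.1456 + 84.52·0.026525 + 143.03·0.51473 = $241.3324.

$241.33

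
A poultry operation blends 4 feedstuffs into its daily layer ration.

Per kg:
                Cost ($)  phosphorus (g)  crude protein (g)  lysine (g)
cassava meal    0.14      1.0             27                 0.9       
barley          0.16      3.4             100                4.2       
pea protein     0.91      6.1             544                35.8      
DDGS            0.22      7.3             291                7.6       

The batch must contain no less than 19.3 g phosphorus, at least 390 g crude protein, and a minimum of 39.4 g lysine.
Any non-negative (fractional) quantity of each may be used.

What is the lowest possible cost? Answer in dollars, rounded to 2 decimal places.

Let x1 = kg of cassava meal, x2 = kg of barley, x3 = kg of pea protein, x4 = kg of DDGS.
Minimize 0.14x1 + 0.16x2 + 0.91x3 + 0.22x4 with:
  1x1 + 3.4x2 + 6.1x3 + 7.3x4 ≥ 19.3   (phosphorus)
  27x1 + 100x2 + 544x3 + 291x4 ≥ 390   (crude protein)
  0.9x1 + 4.2x2 + 35.8x3 + 7.6x4 ≥ 39.4   (lysine)
  x1, x2, x3, x4 ≥ 0.
The optimal basis is {pea protein, DDGS}; cassava meal, barley drop out. Binding constraints: phosphorus and lysine.
So pea protein = 0.6556 kg, DDGS = 2.096 kg.
Cost = 0.91·0.6556 + 0.22·2.096 = 1.0577.

$1.06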